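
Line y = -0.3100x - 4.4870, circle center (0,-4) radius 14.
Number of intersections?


Substitute y = -0.3100x - 4.4870: (x-0)^2 + (-0.3100x- 4.4870+ 4)^2 = 196
Expand to Ax^2 + Bx + C = 0, where b-k = -0.487
A = 1+m^2 = 1.0961
B = 2(m(b-k) - h) = 2(-0.3100*(-0.487) - 0) = 0.30194
C = h^2 + (b-k)^2 - r^2 = 0 + 0.237169 - 196 = -195.762831
disc = B^2-4AC = 0.0912 + 858.3026 = 858.3938
disc > 0

2 intersection points


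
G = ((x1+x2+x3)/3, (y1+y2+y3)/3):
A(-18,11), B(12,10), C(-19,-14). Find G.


Gx = (-18+12- 19)/3 = -25/3 = -8.3333
Gy = (11+10- 14)/3 = 7/3 = 2.3333

G = (-8.3333, 2.3333)


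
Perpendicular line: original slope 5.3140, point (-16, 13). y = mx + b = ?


Perpendicular slope = -1/m1 = -1/5.3140 = -0.1882
b2 = y0 - m2*x0 = 13 - 16/5.3140 = 13 - 3.0109 = 9.9891

y = -0.1882x + 9.9891


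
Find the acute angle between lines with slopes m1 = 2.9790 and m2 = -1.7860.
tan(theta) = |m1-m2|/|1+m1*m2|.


m1-m2 = 4.765
1+m1*m2 = -4.320494
tan(theta) = |4.765/(-4.320494)| = 1.102883
theta = arctan(|4.765/(-4.320494)|) = 47.8010 degrees (acute angle)

47.8010 degrees


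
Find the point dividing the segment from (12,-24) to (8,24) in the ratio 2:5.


Px = (2*8 + 5*12)/7 = 76/7 = 10.8571
Py = (2*24 + 5*(-24))/7 = -72/7 = -10.2857

P = (10.8571, -10.2857)


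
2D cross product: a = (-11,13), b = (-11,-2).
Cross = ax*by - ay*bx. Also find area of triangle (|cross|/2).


cross = -11*(-2) - 13*(-11) = 22 + 143 = 165
Triangle area = |165|/2 = 165/2 = 82.5000

cross = 165, triangle area = 82.5000


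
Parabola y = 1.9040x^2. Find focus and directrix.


a = 1.9040
1/(4a) = 0.1313
Focus = (0, 0.1313)
Directrix: y = -0.1313

Focus = (0, 0.1313), Directrix: y = -0.1313


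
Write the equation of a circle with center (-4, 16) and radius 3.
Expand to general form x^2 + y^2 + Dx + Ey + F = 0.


(x+ 4)^2 + (y-16)^2 = 3^2
D = -2h = 8, E = -2k = -32
F = h^2+k^2-r^2 = 16+256-9 = 263

x^2 + y^2 + 8x - 32y + 263 = 0


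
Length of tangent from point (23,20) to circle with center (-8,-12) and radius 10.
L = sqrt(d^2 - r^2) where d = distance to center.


d = sqrt((23+ 8)^2 + (20+ 12)^2) = sqrt(961+1024) = 44.5533
L = sqrt(1985.0000 - 100) = sqrt(1885.0000) = 43.4166

43.4166


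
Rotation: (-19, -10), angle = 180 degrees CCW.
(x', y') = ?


cos(180) = -1, sin(180) = 0
x' = -19*(-1) + 10*0 = 19
y' = -19*0 - 10*(-1) = 10

(19, 10)


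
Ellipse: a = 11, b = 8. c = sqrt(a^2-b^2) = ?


c^2 = 11^2 - 8^2 = 121 - 64 = 57
c = sqrt(57) = 7.5498

c = 7.5498


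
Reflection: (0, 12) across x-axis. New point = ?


Reflection rule for x-axis: (x, -y)
(0, 12) -> (0, -12)

(0, -12)


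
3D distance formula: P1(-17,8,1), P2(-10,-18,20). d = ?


dx=7, dy=-26, dz=19
d = sqrt(49+676+361) = sqrt(1086) = 32.9545

32.9545


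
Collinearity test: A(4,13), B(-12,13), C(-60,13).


4*(13-13) - 12*(13-13) - 60*(13-13)
= 0 + 0 + 0 = 0

Yes, collinear (determinant = 0)


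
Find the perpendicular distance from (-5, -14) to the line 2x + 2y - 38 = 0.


|2*(-5) + 2*(-14) - 38| = |-76| = 76
sqrt(4 + 4) = sqrt(8) = 2.8284
d = 76/sqrt(8) = 26.8701

26.8701


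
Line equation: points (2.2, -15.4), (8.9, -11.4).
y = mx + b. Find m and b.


m = (4.0)/(6.7) = 0.5970
b = y1 - m*x1 = -15.4 - (4.0*2.2)/(6.7) = -15.4 - 1.3134 = -16.7134

y = 0.5970x - 16.7134


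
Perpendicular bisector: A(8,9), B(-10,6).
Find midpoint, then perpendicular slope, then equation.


Midpoint = (-1, 7.5)
Slope of AB = dy/dx = -3/(-18) = 0.1667
Perp slope = -dx/dy = -18/3 = -6.0000
b = My - (perp slope)*Mx = 7.5 + (-18*(-1))/(-3) = 7.5 - 6.0000 = 1.5000

y = -6.0000x + 1.5000


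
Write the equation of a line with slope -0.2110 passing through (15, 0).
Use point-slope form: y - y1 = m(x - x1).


y - 0 = -0.2110(x - 15)
y = -0.2110x + 0 + 0.2110*15
y = -0.2110x + 3.1650

y = -0.2110x + 3.1650


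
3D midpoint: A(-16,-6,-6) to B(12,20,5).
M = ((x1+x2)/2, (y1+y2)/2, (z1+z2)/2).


Mx = (-16+12)/2 = -2.0000
My = (-6+20)/2 = 7.0000
Mz = (-6+5)/2 = -0.5000

M = (-2.0000, 7.0000, -0.5000)


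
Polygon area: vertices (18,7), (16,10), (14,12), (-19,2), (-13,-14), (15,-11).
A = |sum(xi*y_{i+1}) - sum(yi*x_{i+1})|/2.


sum(xi*y_{i+1}) = 18*10 + 16*12 + 14*2 - 19*(-14) - 13*(-11) + 15*7 = 914
sum(yi*x_{i+1}) = 7*16 + 10*14 + 12*(-19) + 2*(-13) - 14*15 - 11*18 = -410
Area = |914 + 410|/2 = 1324/2 = 662.0000

662.0000 sq units


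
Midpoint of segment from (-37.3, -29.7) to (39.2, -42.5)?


Mx = (-37.3 + 39.2)/2 = 1.9/2 = 0.9500
My = (-29.7 - 42.5)/2 = -72.2/2 = -36.1000

(0.9500, -36.1000)


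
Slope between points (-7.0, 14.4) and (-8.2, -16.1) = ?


dy = -16.1 - 14.4 = -30.5
dx = -8.2 + 7.0 = -1.2
m = -30.5/(-1.2) = 25.4167

m = 25.4167


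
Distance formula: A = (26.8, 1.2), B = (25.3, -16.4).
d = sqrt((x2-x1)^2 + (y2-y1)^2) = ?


dx = 25.3 - 26.8 = -1.5
dy = -16.4 - 1.2 = -17.6
d = sqrt(2.25 + 309.76) = sqrt(312.01) = 17.6638

17.6638


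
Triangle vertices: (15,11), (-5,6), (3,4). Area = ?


15*(6-4) = 30
-5*(4-11) = 35
3*(11-6) = 15
sum = 80
Area = |80|/2 = 40.0000

40.0000 sq units


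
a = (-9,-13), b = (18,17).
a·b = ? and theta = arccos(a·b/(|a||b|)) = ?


a·b = -9*18 - 13*17 = -162 - 221 = -383
|a| = sqrt(81+169) = 15.8114
|b| = sqrt(324+289) = 24.7588
cos(theta) = -383/(sqrt(250)*sqrt(613)) = -383/sqrt(153250) = -0.978360
theta = arccos(-383/sqrt(153250)) = 168.0586 degrees

a·b = -383, theta = 168.0586 deg


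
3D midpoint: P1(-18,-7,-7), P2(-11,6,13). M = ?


Mx = (-18- 11)/2 = -14.5000
My = (-7+6)/2 = -0.5000
Mz = (-7+13)/2 = 3.0000

M = (-14.5000, -0.5000, 3.0000)


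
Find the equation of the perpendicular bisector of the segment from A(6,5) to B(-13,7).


Midpoint = (-3.5, 6)
Slope of AB = dy/dx = 2/(-19) = -0.1053
Perp slope = -dx/dy = 19/2 = 9.5000
b = My - (perp slope)*Mx = 6 + (-19*(-3.5))/2 = 6 + 33.2500 = 39.2500

y = 9.5000x + 39.2500


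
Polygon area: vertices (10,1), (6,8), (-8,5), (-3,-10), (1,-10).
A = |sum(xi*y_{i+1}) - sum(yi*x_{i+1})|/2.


sum(xi*y_{i+1}) = 10*8 + 6*5 - 8*(-10) - 3*(-10) + 1*1 = 221
sum(yi*x_{i+1}) = 1*6 + 8*(-8) + 5*(-3) - 10*1 - 10*10 = -183
Area = |221 + 183|/2 = 404/2 = 202.0000

202.0000 sq units


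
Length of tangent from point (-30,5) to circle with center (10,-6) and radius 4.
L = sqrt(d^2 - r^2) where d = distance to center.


d = sqrt((-30-10)^2 + (5+ 6)^2) = sqrt(1600+121) = 41.4849
L = sqrt(1721.0000 - 16) = sqrt(1705.0000) = 41.2916

41.2916


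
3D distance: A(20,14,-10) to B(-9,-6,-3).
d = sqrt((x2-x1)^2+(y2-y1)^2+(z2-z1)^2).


dx=-29, dy=-20, dz=7
d = sqrt(841+400+49) = sqrt(1290) = 35.9166

35.9166


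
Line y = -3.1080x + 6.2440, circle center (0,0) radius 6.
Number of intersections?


Substitute y = -3.1080x + 6.2440: (x-0)^2 + (-3.1080x+6.2440-0)^2 = 36
Expand to Ax^2 + Bx + C = 0, where b-k = 6.244
A = 1+m^2 = 10.659664
B = 2(m(b-k) - h) = 2(-3.1080*6.244 - 0) = -38.812704
C = h^2 + (b-k)^2 - r^2 = 0 + 38.987536 - 36 = 2.987536
disc = B^2-4AC = 1506.4260 - 127.3845 = 1379.0415
disc > 0

2 intersection points


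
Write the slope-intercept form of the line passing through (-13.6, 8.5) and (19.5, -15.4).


m = (-23.9)/(33.1) = -0.7221
b = y1 - m*x1 = 8.5 - (-23.9*(-13.6))/(33.1) = 8.5 - 9.8199 = -1.3199

y = -0.7221x - 1.3199


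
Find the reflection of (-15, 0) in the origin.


Reflection rule for origin: (-x, -y)
(-15, 0) -> (15, 0)

(15, 0)


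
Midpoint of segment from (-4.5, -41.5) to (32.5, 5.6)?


Mx = (-4.5 + 32.5)/2 = 28.0/2 = 14.0000
My = (-41.5 + 5.6)/2 = -35.9/2 = -17.9500

(14.0000, -17.9500)


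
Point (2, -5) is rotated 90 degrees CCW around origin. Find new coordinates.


cos(90) = 0, sin(90) = 1
x' = 2*0 + 5*1 = 5
y' = 2*1 - 5*0 = 2

(5, 2)


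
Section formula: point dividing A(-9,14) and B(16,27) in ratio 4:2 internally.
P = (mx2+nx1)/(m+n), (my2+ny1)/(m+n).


Px = (4*16 + 2*(-9))/6 = 46/6 = 7.6667
Py = (4*27 + 2*14)/6 = 136/6 = 22.6667

P = (7.6667, 22.6667)


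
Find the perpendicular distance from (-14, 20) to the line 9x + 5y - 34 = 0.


|9*(-14) + 5*20 - 34| = |-60| = 60
sqrt(81 + 25) = sqrt(106) = 10.2956
d = 60/sqrt(106) = 5.8277

5.8277


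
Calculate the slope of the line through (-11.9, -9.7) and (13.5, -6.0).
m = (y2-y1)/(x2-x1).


dy = -6.0 + 9.7 = 3.7
dx = 13.5 + 11.9 = 25.4
m = 3.7/25.4 = 0.1457

m = 0.1457


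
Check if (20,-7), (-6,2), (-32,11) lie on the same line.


20*(2-11) - 6*(11+ 7) - 32*(-7-2)
= -180 - 108 + 288 = 0

Yes, collinear (determinant = 0)


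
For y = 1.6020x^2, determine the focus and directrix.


a = 1.6020
1/(4a) = 0.1561
Focus = (0, 0.1561)
Directrix: y = -0.1561

Focus = (0, 0.1561), Directrix: y = -0.1561


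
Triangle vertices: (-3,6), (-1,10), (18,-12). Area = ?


-3*(10+ 12) = -66
-1*(-12-6) = 18
18*(6-10) = -72
sum = -120
Area = |-120|/2 = 60.0000

60.0000 sq units


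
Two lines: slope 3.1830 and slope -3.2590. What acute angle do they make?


m1-m2 = 6.442
1+m1*m2 = -9.373397
tan(theta) = |6.442/(-9.373397)| = 0.687264
theta = arctan(|6.442/(-9.373397)|) = 34.4993 degrees (acute angle)

34.4993 degrees


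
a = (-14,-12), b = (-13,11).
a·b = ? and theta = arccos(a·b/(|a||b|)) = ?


a·b = -14*(-13) - 12*11 = 182 - 132 = 50
|a| = sqrt(196+144) = 18.4391
|b| = sqrt(169+121) = 17.0294
cos(theta) = 50/(sqrt(340)*sqrt(290)) = 50/sqrt(98600) = 0.159232
theta = arccos(50/sqrt(98600)) = 80.8377 degrees

a·b = 50, theta = 80.8377 deg


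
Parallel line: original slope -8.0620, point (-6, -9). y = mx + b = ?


Parallel lines have equal slopes.
m2 = -8.0620
b2 = -9 + 8.0620*(-6) = -57.3720

y = -8.0620x - 57.3720


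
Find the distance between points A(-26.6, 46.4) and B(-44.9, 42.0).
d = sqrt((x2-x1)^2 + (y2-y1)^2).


dx = -44.9 + 26.6 = -18.3
dy = 42.0 - 46.4 = -4.4
d = sqrt(334.89 + 19.36) = sqrt(354.25) = 18.8215

18.8215


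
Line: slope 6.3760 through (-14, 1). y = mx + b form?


y - 1 = 6.3760(x + 14)
y = 6.3760x + 1 - 6.3760*(-14)
y = 6.3760x + 90.2640

y = 6.3760x + 90.2640


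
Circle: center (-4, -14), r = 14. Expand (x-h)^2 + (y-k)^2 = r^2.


(x+ 4)^2 + (y+ 14)^2 = 14^2
D = -2h = 8, E = -2k = 28
F = h^2+k^2-r^2 = 16+196-196 = 16

x^2 + y^2 + 8x + 28y + 16 = 0


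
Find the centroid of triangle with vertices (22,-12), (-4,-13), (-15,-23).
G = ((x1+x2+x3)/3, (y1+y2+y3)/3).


Gx = (22- 4- 15)/3 = 3/3 = 1.0000
Gy = (-12- 13- 23)/3 = -48/3 = -16.0000

G = (1.0000, -16.0000)


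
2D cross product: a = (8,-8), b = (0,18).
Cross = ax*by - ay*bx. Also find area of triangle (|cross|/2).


cross = 8*18 + 8*0 = 144 - 0 = 144
Triangle area = |144|/2 = 144/2 = 72.0000

cross = 144, triangle area = 72.0000


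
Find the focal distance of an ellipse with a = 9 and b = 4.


c^2 = 9^2 - 4^2 = 81 - 16 = 65
c = sqrt(65) = 8.0623

c = 8.0623


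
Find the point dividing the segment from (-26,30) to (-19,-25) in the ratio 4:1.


Px = (4*(-19) + 1*(-26))/5 = -102/5 = -20.4000
Py = (4*(-25) + 1*30)/5 = -70/5 = -14.0000

P = (-20.4000, -14.0000)


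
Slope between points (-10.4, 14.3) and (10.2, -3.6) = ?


dy = -3.6 - 14.3 = -17.9
dx = 10.2 + 10.4 = 20.6
m = -17.9/20.6 = -0.8689

m = -0.8689


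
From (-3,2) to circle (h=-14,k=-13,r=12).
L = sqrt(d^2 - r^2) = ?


d = sqrt((-3+ 14)^2 + (2+ 13)^2) = sqrt(121+225) = 18.6011
L = sqrt(346.0000 - 144) = sqrt(202.0000) = 14.2127

14.2127


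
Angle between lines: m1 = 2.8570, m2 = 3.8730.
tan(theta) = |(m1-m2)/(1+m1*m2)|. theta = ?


m1-m2 = -1.016
1+m1*m2 = 12.065161
tan(theta) = |-1.016/12.065161| = 0.084209
theta = arctan(|-1.016/12.065161|) = 4.8135 degrees (acute angle)

4.8135 degrees


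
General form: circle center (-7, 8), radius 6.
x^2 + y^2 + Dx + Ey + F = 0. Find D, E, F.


(x+ 7)^2 + (y-8)^2 = 6^2
D = -2h = 14, E = -2k = -16
F = h^2+k^2-r^2 = 49+64-36 = 77

D = 14, E = -16, F = 77


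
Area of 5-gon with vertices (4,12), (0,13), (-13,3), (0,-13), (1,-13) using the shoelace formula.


sum(xi*y_{i+1}) = 4*13 + 0*3 - 13*(-13) + 0*(-13) + 1*12 = 233
sum(yi*x_{i+1}) = 12*0 + 13*(-13) + 3*0 - 13*1 - 13*4 = -234
Area = |233 + 234|/2 = 467/2 = 233.5000

233.5000 sq units


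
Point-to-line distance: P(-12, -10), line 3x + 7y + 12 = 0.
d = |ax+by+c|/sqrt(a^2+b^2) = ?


|3*(-12) + 7*(-10) + 12| = |-94| = 94
sqrt(9 + 49) = sqrt(58) = 7.6158
d = 94/sqrt(58) = 12.3428

12.3428


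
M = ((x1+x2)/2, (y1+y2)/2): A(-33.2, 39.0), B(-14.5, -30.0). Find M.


Mx = (-33.2 - 14.5)/2 = -47.7/2 = -23.8500
My = (39.0 - 30.0)/2 = 9.0/2 = 4.5000

(-23.8500, 4.5000)


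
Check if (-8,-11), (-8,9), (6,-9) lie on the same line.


-8*(9+ 9) - 8*(-9+ 11) + 6*(-11-9)
= -144 - 16 - 120 = -280

No, not collinear (determinant = -280)


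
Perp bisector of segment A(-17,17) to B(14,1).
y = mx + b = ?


Midpoint = (-1.5, 9)
Slope of AB = dy/dx = -16/31 = -0.5161
Perp slope = -dx/dy = 31/16 = 1.9375
b = My - (perp slope)*Mx = 9 + (31*(-1.5))/(-16) = 9 + 2.9062 = 11.9062

y = 1.9375x + 11.9062


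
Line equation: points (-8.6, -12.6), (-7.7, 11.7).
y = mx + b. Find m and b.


m = (24.3)/(0.9) = 27.0000
b = y1 - m*x1 = -12.6 - (24.3*(-8.6))/(0.9) = -12.6 + 232.2000 = 219.6000

y = 27.0000x + 219.6000


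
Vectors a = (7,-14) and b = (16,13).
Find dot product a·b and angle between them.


a·b = 7*16 - 14*13 = 112 - 182 = -70
|a| = sqrt(49+196) = 15.6525
|b| = sqrt(256+169) = 20.6155
cos(theta) = -70/(sqrt(245)*sqrt(425)) = -70/sqrt(104125) = -0.216930
theta = arccos(-70/sqrt(104125)) = 102.5288 degrees

a·b = -70, theta = 102.5288 deg


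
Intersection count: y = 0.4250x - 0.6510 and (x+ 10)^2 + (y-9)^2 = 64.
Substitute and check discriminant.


Substitute y = 0.4250x - 0.6510: (x+ 10)^2 + (0.4250x- 0.6510-9)^2 = 64
Expand to Ax^2 + Bx + C = 0, where b-k = -9.651
A = 1+m^2 = 1.180625
B = 2(m(b-k) - h) = 2(0.4250*(-9.651) + 10) = 11.79665
C = h^2 + (b-k)^2 - r^2 = 100 + 93.141801 - 64 = 129.141801
disc = B^2-4AC = 139.1610 - 609.8722 = -470.7112
disc < 0

0 intersection points


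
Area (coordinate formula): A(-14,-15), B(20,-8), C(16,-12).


-14*(-8+ 12) = -56
20*(-12+ 15) = 60
16*(-15+ 8) = -112
sum = -108
Area = |-108|/2 = 54.0000

54.0000 sq units


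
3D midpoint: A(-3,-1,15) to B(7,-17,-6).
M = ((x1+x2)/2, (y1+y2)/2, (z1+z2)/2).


Mx = (-3+7)/2 = 2.0000
My = (-1- 17)/2 = -9.0000
Mz = (15- 6)/2 = 4.5000

M = (2.0000, -9.0000, 4.5000)


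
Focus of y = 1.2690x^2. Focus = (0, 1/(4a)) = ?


a = 1.2690
4a = 5.0760
focus = (0, 1/5.0760) = (0, 0.1970)

Focus = (0, 0.1970)


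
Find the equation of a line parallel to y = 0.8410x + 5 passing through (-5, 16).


Parallel lines have equal slopes.
m2 = 0.8410
b2 = 16 - 0.8410*(-5) = 20.2050

y = 0.8410x + 20.2050


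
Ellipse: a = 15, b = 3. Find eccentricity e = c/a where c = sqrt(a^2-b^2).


c = sqrt(225-9) = sqrt(216) = 14.6969
e = c/a = sqrt(216)/15 = 0.9798

e = 0.9798


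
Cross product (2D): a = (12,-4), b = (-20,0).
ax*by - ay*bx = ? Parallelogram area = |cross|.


cross = 12*0 + 4*(-20) = 0 - 80 = -80
Parallelogram area = |-80| = 80

cross = -80, parallelogram area = 80


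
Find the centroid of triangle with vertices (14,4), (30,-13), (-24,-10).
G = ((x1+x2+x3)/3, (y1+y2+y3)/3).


Gx = (14+30- 24)/3 = 20/3 = 6.6667
Gy = (4- 13- 10)/3 = -19/3 = -6.3333

G = (6.6667, -6.3333)


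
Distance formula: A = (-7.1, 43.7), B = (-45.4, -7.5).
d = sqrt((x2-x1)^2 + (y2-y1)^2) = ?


dx = -45.4 + 7.1 = -38.3
dy = -7.5 - 43.7 = -51.2
d = sqrt(1466.89 + 2621.44) = sqrt(4088.33) = 63.9401

63.9401


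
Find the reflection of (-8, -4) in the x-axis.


Reflection rule for x-axis: (x, -y)
(-8, -4) -> (-8, 4)

(-8, 4)


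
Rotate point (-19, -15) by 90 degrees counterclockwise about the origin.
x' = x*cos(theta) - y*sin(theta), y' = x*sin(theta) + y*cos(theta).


cos(90) = 0, sin(90) = 1
x' = -19*0 + 15*1 = 15
y' = -19*1 - 15*0 = -19

(15, -19)


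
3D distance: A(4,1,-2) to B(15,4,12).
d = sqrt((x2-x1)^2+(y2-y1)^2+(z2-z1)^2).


dx=11, dy=3, dz=14
d = sqrt(121+9+196) = sqrt(326) = 18.0555

18.0555


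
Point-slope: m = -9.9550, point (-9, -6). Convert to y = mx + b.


y + 6 = -9.9550(x + 9)
y = -9.9550x - 6 + 9.9550*(-9)
y = -9.9550x - 95.5950

y = -9.9550x - 95.5950


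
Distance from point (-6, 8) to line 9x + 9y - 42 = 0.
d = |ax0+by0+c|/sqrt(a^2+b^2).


|9*(-6) + 9*8 - 42| = |-24| = 24
sqrt(81 + 81) = sqrt(162) = 12.7279
d = 24/sqrt(162) = 1.8856

1.8856


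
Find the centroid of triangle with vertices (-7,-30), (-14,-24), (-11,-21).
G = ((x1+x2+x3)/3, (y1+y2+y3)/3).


Gx = (-7- 14- 11)/3 = -32/3 = -10.6667
Gy = (-30- 24- 21)/3 = -75/3 = -25.0000

G = (-10.6667, -25.0000)


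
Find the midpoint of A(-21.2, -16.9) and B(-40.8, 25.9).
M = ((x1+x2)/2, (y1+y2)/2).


Mx = (-21.2 - 40.8)/2 = -62.0/2 = -31.0000
My = (-16.9 + 25.9)/2 = 9.0/2 = 4.5000

(-31.0000, 4.5000)


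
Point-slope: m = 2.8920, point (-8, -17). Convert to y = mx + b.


y + 17 = 2.8920(x + 8)
y = 2.8920x - 17 - 2.8920*(-8)
y = 2.8920x + 6.1360

y = 2.8920x + 6.1360


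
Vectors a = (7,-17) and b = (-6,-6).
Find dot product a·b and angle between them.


a·b = 7*(-6) - 17*(-6) = -42 + 102 = 60
|a| = sqrt(49+289) = 18.3848
|b| = sqrt(36+36) = 8.4853
cos(theta) = 60/(sqrt(338)*sqrt(72)) = 60/sqrt(24336) = 0.384615
theta = arccos(60/sqrt(24336)) = 67.3801 degrees

a·b = 60, theta = 67.3801 deg


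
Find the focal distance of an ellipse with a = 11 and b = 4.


c^2 = 11^2 - 4^2 = 121 - 16 = 105
c = sqrt(105) = 10.2470

c = 10.2470


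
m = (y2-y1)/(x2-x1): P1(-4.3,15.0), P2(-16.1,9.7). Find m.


dy = 9.7 - 15.0 = -5.3
dx = -16.1 + 4.3 = -11.8
m = -5.3/(-11.8) = 0.4492

m = 0.4492


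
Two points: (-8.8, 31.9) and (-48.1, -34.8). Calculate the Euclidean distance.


dx = -48.1 + 8.8 = -39.3
dy = -34.8 - 31.9 = -66.7
d = sqrt(1544.49 + 4448.89) = sqrt(5993.38) = 77.4169

77.4169


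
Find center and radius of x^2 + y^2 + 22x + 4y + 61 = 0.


h = -D/2 = -22/2 = -11
k = -E/2 = -4/2 = -2
r^2 = h^2 + k^2 - F = 121 + 4 - 61 = 64
r = 8

Center (-11, -2), radius = 8


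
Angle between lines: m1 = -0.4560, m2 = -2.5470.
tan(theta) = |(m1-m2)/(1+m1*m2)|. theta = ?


m1-m2 = 2.091
1+m1*m2 = 2.161432
tan(theta) = |2.091/2.161432| = 0.967414
theta = arctan(|2.091/2.161432|) = 44.0511 degrees (acute angle)

44.0511 degrees


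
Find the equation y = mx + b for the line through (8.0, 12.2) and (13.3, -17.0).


m = (-29.2)/(5.3) = -5.5094
b = y1 - m*x1 = 12.2 - (-29.2*8.0)/(5.3) = 12.2 + 44.0755 = 56.2755

y = -5.5094x + 56.2755


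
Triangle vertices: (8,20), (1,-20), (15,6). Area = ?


8*(-20-6) = -208
1*(6-20) = -14
15*(20+ 20) = 600
sum = 378
Area = |378|/2 = 189.0000

189.0000 sq units


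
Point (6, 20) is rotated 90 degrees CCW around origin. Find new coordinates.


cos(90) = 0, sin(90) = 1
x' = 6*0 - 20*1 = -20
y' = 6*1 + 20*0 = 6

(-20, 6)


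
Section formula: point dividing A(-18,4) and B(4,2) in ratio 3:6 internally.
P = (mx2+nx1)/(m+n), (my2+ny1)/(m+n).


Px = (3*4 + 6*(-18))/9 = -96/9 = -10.6667
Py = (3*2 + 6*4)/9 = 30/9 = 3.3333

P = (-10.6667, 3.3333)


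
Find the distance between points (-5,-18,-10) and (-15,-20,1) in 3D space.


dx=-10, dy=-2, dz=11
d = sqrt(100+4+121) = sqrt(225) = 15.0000

15.0000


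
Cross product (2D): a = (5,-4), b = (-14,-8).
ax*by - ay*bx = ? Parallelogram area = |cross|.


cross = 5*(-8) + 4*(-14) = -40 - 56 = -96
Parallelogram area = |-96| = 96

cross = -96, parallelogram area = 96


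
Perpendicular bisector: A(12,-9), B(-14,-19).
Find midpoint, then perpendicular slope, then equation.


Midpoint = (-1, -14)
Slope of AB = dy/dx = -10/(-26) = 0.3846
Perp slope = -dx/dy = -26/10 = -2.6000
b = My - (perp slope)*Mx = -14 + (-26*(-1))/(-10) = -14 - 2.6000 = -16.6000

y = -2.6000x - 16.6000


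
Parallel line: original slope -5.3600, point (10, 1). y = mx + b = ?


Parallel lines have equal slopes.
m2 = -5.3600
b2 = 1 + 5.3600*10 = 54.6000

y = -5.3600x + 54.6000


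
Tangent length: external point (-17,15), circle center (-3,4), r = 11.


d = sqrt((-17+ 3)^2 + (15-4)^2) = sqrt(196+121) = 17.8045
L = sqrt(317.0000 - 121) = sqrt(196.0000) = 14.0000

14.0000


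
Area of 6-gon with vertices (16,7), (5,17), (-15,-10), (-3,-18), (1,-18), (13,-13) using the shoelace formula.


sum(xi*y_{i+1}) = 16*17 + 5*(-10) - 15*(-18) - 3*(-18) + 1*(-13) + 13*7 = 624
sum(yi*x_{i+1}) = 7*5 + 17*(-15) - 10*(-3) - 18*1 - 18*13 - 13*16 = -650
Area = |624 + 650|/2 = 1274/2 = 637.0000

637.0000 sq units


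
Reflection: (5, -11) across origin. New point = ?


Reflection rule for origin: (-x, -y)
(5, -11) -> (-5, 11)

(-5, 11)


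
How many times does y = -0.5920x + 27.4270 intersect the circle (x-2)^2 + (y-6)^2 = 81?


Substitute y = -0.5920x + 27.4270: (x-2)^2 + (-0.5920x+27.4270-6)^2 = 81
Expand to Ax^2 + Bx + C = 0, where b-k = 21.427
A = 1+m^2 = 1.350464
B = 2(m(b-k) - h) = 2(-0.5920*21.427 - 2) = -29.369568
C = h^2 + (b-k)^2 - r^2 = 4 + 459.116329 - 81 = 382.116329
disc = B^2-4AC = 862.5715 - 2064.1374 = -1201.5659
disc < 0

0 intersection points


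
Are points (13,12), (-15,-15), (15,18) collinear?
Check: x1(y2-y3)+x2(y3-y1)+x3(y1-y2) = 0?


13*(-15-18) - 15*(18-12) + 15*(12+ 15)
= -429 - 90 + 405 = -114

No, not collinear (determinant = -114)


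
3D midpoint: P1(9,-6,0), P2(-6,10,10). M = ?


Mx = (9- 6)/2 = 1.5000
My = (-6+10)/2 = 2.0000
Mz = (0+10)/2 = 5.0000

M = (1.5000, 2.0000, 5.0000)


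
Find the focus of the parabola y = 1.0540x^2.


a = 1.0540
4a = 4.2160
focus = (0, 1/4.2160) = (0, 0.2372)

Focus = (0, 0.2372)


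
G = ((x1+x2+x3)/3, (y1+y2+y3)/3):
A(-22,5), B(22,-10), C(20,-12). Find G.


Gx = (-22+22+20)/3 = 20/3 = 6.6667
Gy = (5- 10- 12)/3 = -17/3 = -5.6667

G = (6.6667, -5.6667)


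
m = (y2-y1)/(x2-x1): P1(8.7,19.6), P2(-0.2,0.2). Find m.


dy = 0.2 - 19.6 = -19.4
dx = -0.2 - 8.7 = -8.9
m = -19.4/(-8.9) = 2.1798

m = 2.1798


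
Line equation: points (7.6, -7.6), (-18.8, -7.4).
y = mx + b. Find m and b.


m = (0.2)/(-26.4) = -0.0076
b = y1 - m*x1 = -7.6 - (0.2*7.6)/(-26.4) = -7.6 + 0.0576 = -7.5424

y = -0.0076x - 7.5424


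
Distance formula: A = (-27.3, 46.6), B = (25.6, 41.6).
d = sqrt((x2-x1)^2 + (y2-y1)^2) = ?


dx = 25.6 + 27.3 = 52.9
dy = 41.6 - 46.6 = -5.0
d = sqrt(2798.41 + 25.0) = sqrt(2823.41) = 53.1358

53.1358


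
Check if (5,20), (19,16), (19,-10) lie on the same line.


5*(16+ 10) + 19*(-10-20) + 19*(20-16)
= 130 - 570 + 76 = -364

No, not collinear (determinant = -364)


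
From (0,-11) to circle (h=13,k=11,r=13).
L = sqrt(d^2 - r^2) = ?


d = sqrt((0-13)^2 + (-11-11)^2) = sqrt(169+484) = 25.5539
L = sqrt(653.0000 - 169) = sqrt(484.0000) = 22.0000

22.0000


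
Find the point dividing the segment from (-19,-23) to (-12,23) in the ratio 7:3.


Px = (7*(-12) + 3*(-19))/10 = -141/10 = -14.1000
Py = (7*23 + 3*(-23))/10 = 92/10 = 9.2000

P = (-14.1000, 9.2000)


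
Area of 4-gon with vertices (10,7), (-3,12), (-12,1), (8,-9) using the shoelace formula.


sum(xi*y_{i+1}) = 10*12 - 3*1 - 12*(-9) + 8*7 = 281
sum(yi*x_{i+1}) = 7*(-3) + 12*(-12) + 1*8 - 9*10 = -247
Area = |281 + 247|/2 = 528/2 = 264.0000

264.0000 sq units


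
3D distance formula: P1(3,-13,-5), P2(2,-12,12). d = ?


dx=-1, dy=1, dz=17
d = sqrt(1+1+289) = sqrt(291) = 17.0587

17.0587


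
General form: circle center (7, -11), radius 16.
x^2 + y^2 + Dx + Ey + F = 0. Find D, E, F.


(x-7)^2 + (y+ 11)^2 = 16^2
D = -2h = -14, E = -2k = 22
F = h^2+k^2-r^2 = 49+121-256 = -86

D = -14, E = 22, F = -86


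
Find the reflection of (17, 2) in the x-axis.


Reflection rule for x-axis: (x, -y)
(17, 2) -> (17, -2)

(17, -2)


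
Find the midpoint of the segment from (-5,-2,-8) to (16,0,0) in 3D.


Mx = (-5+16)/2 = 5.5000
My = (-2+0)/2 = -1.0000
Mz = (-8+0)/2 = -4.0000

M = (5.5000, -1.0000, -4.0000)


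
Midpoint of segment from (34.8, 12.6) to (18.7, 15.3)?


Mx = (34.8 + 18.7)/2 = 53.5/2 = 26.7500
My = (12.6 + 15.3)/2 = 27.9/2 = 13.9500

(26.7500, 13.9500)


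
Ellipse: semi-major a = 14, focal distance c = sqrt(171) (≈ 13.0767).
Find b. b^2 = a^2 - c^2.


b^2 = 14^2 - (sqrt(171))^2 = 196 - 171 = 25
b = sqrt(25) = 5

b = 5


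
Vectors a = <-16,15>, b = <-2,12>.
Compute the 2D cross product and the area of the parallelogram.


cross = -16*12 - 15*(-2) = -192 + 30 = -162
Parallelogram area = |-162| = 162

cross = -162, parallelogram area = 162


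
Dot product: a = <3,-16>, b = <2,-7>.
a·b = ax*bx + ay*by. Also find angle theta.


a·b = 3*2 - 16*(-7) = 6 + 112 = 118
|a| = sqrt(9+256) = 16.2788
|b| = sqrt(4+49) = 7.2801
cos(theta) = 118/(sqrt(265)*sqrt(53)) = 118/sqrt(14045) = 0.995683
theta = arccos(118/sqrt(14045)) = 5.3257 degrees

a·b = 118, theta = 5.3257 deg


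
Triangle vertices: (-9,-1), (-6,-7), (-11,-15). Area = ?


-9*(-7+ 15) = -72
-6*(-15+ 1) = 84
-11*(-1+ 7) = -66
sum = -54
Area = |-54|/2 = 27.0000

27.0000 sq units


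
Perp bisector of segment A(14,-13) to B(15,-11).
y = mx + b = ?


Midpoint = (14.5, -12)
Slope of AB = dy/dx = 2/1 = 2.0000
Perp slope = -dx/dy = -1/2 = -0.5000
b = My - (perp slope)*Mx = -12 + (1*14.5)/2 = -12 + 7.2500 = -4.7500

y = -0.5000x - 4.7500


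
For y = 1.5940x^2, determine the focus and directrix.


a = 1.5940
1/(4a) = 0.1568
Focus = (0, 0.1568)
Directrix: y = -0.1568

Focus = (0, 0.1568), Directrix: y = -0.1568


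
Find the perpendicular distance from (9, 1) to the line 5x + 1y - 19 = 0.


|5*9 + 1*1 - 19| = |27| = 27
sqrt(25 + 1) = sqrt(26) = 5.0990
d = 27/sqrt(26) = 5.2951

5.2951


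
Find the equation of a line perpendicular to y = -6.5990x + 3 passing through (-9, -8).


Perpendicular slope = -1/m1 = -1/(-6.5990) = 0.1515
b2 = y0 - m2*x0 = -8 - 9/(-6.5990) = -8 + 1.3638 = -6.6362

y = 0.1515x - 6.6362


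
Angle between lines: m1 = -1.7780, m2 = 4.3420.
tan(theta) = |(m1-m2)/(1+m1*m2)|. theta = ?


m1-m2 = -6.12
1+m1*m2 = -6.720076
tan(theta) = |-6.12/(-6.720076)| = 0.910704
theta = arctan(|-6.12/(-6.720076)|) = 42.3243 degrees (acute angle)

42.3243 degrees


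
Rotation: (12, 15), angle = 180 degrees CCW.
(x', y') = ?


cos(180) = -1, sin(180) = 0
x' = 12*(-1) - 15*0 = -12
y' = 12*0 + 15*(-1) = -15

(-12, -15)


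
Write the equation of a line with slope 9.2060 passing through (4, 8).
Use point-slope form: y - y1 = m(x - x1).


y - 8 = 9.2060(x - 4)
y = 9.2060x + 8 - 9.2060*4
y = 9.2060x - 28.8240

y = 9.2060x - 28.8240


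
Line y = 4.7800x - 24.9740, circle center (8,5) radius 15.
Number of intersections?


Substitute y = 4.7800x - 24.9740: (x-8)^2 + (4.7800x- 24.9740-5)^2 = 225
Expand to Ax^2 + Bx + C = 0, where b-k = -29.974
A = 1+m^2 = 23.8484
B = 2(m(b-k) - h) = 2(4.7800*(-29.974) - 8) = -302.55144
C = h^2 + (b-k)^2 - r^2 = 64 + 898.440676 - 225 = 737.440676
disc = B^2-4AC = 91537.3738 - 70347.1209 = 21190.2529
disc > 0

2 intersection points


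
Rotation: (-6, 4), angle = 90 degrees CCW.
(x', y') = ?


cos(90) = 0, sin(90) = 1
x' = -6*0 - 4*1 = -4
y' = -6*1 + 4*0 = -6

(-4, -6)


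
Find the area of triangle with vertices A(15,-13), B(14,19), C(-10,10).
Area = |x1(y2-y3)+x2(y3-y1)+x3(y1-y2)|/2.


15*(19-10) = 135
14*(10+ 13) = 322
-10*(-13-19) = 320
sum = 777
Area = |777|/2 = 388.5000

388.5000 sq units


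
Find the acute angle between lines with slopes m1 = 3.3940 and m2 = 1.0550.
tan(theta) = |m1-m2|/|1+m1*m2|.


m1-m2 = 2.339
1+m1*m2 = 4.58067
tan(theta) = |2.339/4.58067| = 0.510624
theta = arctan(|2.339/4.58067|) = 27.0499 degrees (acute angle)

27.0499 degrees


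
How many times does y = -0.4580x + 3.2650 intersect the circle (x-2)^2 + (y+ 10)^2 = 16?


Substitute y = -0.4580x + 3.2650: (x-2)^2 + (-0.4580x+3.2650+ 10)^2 = 16
Expand to Ax^2 + Bx + C = 0, where b-k = 13.265
A = 1+m^2 = 1.209764
B = 2(m(b-k) - h) = 2(-0.4580*13.265 - 2) = -16.15074
C = h^2 + (b-k)^2 - r^2 = 4 + 175.960225 - 16 = 163.960225
disc = B^2-4AC = 260.8464 - 793.4127 = -532.5663
disc < 0

0 intersection points


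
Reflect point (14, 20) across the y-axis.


Reflection rule for y-axis: (-x, y)
(14, 20) -> (-14, 20)

(-14, 20)


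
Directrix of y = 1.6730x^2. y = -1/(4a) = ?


a = 1.6730
1/(4a) = 0.1494
directrix: y = -0.1494 = -0.1494

y = -0.1494


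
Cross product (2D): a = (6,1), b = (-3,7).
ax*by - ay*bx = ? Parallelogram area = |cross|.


cross = 6*7 - 1*(-3) = 42 + 3 = 45
Parallelogram area = |45| = 45

cross = 45, parallelogram area = 45


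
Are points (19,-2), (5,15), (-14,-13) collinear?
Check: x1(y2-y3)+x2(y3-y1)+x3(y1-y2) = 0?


19*(15+ 13) + 5*(-13+ 2) - 14*(-2-15)
= 532 - 55 + 238 = 715

No, not collinear (determinant = 715)


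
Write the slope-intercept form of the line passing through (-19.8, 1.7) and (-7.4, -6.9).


m = (-8.6)/(12.4) = -0.6935
b = y1 - m*x1 = 1.7 - (-8.6*(-19.8))/(12.4) = 1.7 - 13.7323 = -12.0323

y = -0.6935x - 12.0323


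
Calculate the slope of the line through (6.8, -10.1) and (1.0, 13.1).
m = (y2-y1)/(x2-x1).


dy = 13.1 + 10.1 = 23.2
dx = 1.0 - 6.8 = -5.8
m = 23.2/(-5.8) = -4.0000

m = -4.0000


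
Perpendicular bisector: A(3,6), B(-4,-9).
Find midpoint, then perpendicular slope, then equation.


Midpoint = (-0.5, -1.5)
Slope of AB = dy/dx = -15/(-7) = 2.1429
Perp slope = -dx/dy = -7/15 = -0.4667
b = My - (perp slope)*Mx = -1.5 + (-7*(-0.5))/(-15) = -1.5 - 0.2333 = -1.7333

y = -0.4667x - 1.7333


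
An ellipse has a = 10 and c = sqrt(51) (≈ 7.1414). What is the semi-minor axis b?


b^2 = 10^2 - (sqrt(51))^2 = 100 - 51 = 49
b = sqrt(49) = 7

b = 7


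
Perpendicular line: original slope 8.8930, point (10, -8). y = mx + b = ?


Perpendicular slope = -1/m1 = -1/8.8930 = -0.1124
b2 = y0 - m2*x0 = -8 + 10/8.8930 = -8 + 1.1245 = -6.8755

y = -0.1124x - 6.8755


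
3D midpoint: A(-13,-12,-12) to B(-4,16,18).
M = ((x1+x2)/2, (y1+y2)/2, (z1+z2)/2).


Mx = (-13- 4)/2 = -8.5000
My = (-12+16)/2 = 2.0000
Mz = (-12+18)/2 = 3.0000

M = (-8.5000, 2.0000, 3.0000)


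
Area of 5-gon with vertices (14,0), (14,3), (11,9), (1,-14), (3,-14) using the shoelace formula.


sum(xi*y_{i+1}) = 14*3 + 14*9 + 11*(-14) + 1*(-14) + 3*0 = 0
sum(yi*x_{i+1}) = 0*14 + 3*11 + 9*1 - 14*3 - 14*14 = -196
Area = |0 + 196|/2 = 196/2 = 98.0000

98.0000 sq units


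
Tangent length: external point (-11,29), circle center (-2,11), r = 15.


d = sqrt((-11+ 2)^2 + (29-11)^2) = sqrt(81+324) = 20.1246
L = sqrt(405.0000 - 225) = sqrt(180.0000) = 13.4164

13.4164


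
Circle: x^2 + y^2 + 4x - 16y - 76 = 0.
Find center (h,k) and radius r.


h = -D/2 = -4/2 = -2
k = -E/2 = 16/2 = 8
r^2 = h^2 + k^2 - F = 4 + 64 + 76 = 144
r = 12

Center (-2, 8), radius = 12


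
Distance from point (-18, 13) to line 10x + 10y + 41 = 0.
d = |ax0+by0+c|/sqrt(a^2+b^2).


|10*(-18) + 10*13 + 41| = |-9| = 9
sqrt(100 + 100) = sqrt(200) = 14.1421
d = 9/sqrt(200) = 0.6364

0.6364


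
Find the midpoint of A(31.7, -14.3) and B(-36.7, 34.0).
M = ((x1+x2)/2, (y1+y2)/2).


Mx = (31.7 - 36.7)/2 = -5/2 = -2.5000
My = (-14.3 + 34.0)/2 = 19.7/2 = 9.8500

(-2.5000, 9.8500)


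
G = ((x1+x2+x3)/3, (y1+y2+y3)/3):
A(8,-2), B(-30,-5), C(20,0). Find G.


Gx = (8- 30+20)/3 = -2/3 = -0.6667
Gy = (-2- 5+0)/3 = -7/3 = -2.3333

G = (-0.6667, -2.3333)


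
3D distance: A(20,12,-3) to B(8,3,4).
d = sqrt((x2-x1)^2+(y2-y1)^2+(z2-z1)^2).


dx=-12, dy=-9, dz=7
d = sqrt(144+81+49) = sqrt(274) = 16.5529

16.5529


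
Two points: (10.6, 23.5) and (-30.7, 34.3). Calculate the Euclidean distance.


dx = -30.7 - 10.6 = -41.3
dy = 34.3 - 23.5 = 10.8
d = sqrt(1705.69 + 116.64) = sqrt(1822.33) = 42.6888

42.6888


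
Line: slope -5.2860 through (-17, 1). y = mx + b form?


y - 1 = -5.2860(x + 17)
y = -5.2860x + 1 + 5.2860*(-17)
y = -5.2860x - 88.8620

y = -5.2860x - 88.8620


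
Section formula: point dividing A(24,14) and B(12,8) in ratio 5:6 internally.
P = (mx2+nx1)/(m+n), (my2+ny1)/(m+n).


Px = (5*12 + 6*24)/11 = 204/11 = 18.5455
Py = (5*8 + 6*14)/11 = 124/11 = 11.2727

P = (18.5455, 11.2727)


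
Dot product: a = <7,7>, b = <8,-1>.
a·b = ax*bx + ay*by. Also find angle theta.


a·b = 7*8 + 7*(-1) = 56 - 7 = 49
|a| = sqrt(49+49) = 9.8995
|b| = sqrt(64+1) = 8.0623
cos(theta) = 49/(sqrt(98)*sqrt(65)) = 49/sqrt(6370) = 0.613941
theta = arccos(49/sqrt(6370)) = 52.1250 degrees

a·b = 49, theta = 52.1250 deg


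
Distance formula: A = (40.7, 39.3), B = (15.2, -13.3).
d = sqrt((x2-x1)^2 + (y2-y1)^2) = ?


dx = 15.2 - 40.7 = -25.5
dy = -13.3 - 39.3 = -52.6
d = sqrt(650.25 + 2766.76) = sqrt(3417.01) = 58.4552

58.4552


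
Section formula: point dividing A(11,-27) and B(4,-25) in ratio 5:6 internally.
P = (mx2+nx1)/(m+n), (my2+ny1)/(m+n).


Px = (5*4 + 6*11)/11 = 86/11 = 7.8182
Py = (5*(-25) + 6*(-27))/11 = -287/11 = -26.0909

P = (7.8182, -26.0909)


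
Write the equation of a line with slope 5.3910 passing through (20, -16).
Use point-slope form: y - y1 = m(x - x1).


y + 16 = 5.3910(x - 20)
y = 5.3910x - 16 - 5.3910*20
y = 5.3910x - 123.8200

y = 5.3910x - 123.8200


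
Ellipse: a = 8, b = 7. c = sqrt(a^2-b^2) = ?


c^2 = 8^2 - 7^2 = 64 - 49 = 15
c = sqrt(15) = 3.8730

c = 3.8730


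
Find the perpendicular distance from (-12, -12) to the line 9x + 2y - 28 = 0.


|9*(-12) + 2*(-12) - 28| = |-160| = 160
sqrt(81 + 4) = sqrt(85) = 9.2195
d = 160/sqrt(85) = 17.3544

17.3544


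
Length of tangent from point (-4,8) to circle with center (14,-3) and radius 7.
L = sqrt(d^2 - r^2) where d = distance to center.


d = sqrt((-4-14)^2 + (8+ 3)^2) = sqrt(324+121) = 21.0950
L = sqrt(445.0000 - 49) = sqrt(396.0000) = 19.8997

19.8997


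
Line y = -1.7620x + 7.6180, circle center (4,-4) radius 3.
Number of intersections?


Substitute y = -1.7620x + 7.6180: (x-4)^2 + (-1.7620x+7.6180+ 4)^2 = 9
Expand to Ax^2 + Bx + C = 0, where b-k = 11.618
A = 1+m^2 = 4.104644
B = 2(m(b-k) - h) = 2(-1.7620*11.618 - 4) = -48.941832
C = h^2 + (b-k)^2 - r^2 = 16 + 134.977924 - 9 = 141.977924
disc = B^2-4AC = 2395.3029 - 2331.0753 = 64.2276
disc > 0

2 intersection points


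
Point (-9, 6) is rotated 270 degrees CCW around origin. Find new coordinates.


cos(270) = 0, sin(270) = -1
x' = -9*0 - 6*(-1) = 6
y' = -9*(-1) + 6*0 = 9

(6, 9)


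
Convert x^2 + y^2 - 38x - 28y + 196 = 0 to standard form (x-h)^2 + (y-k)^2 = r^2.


h = -D/2 = 38/2 = 19
k = -E/2 = 28/2 = 14
r^2 = h^2 + k^2 - F = 361 + 196 - 196 = 361
r = 19

Center (19, 14), radius = 19


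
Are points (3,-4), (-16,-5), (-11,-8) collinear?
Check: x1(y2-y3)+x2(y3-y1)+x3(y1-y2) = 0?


3*(-5+ 8) - 16*(-8+ 4) - 11*(-4+ 5)
= 9 + 64 - 11 = 62

No, not collinear (determinant = 62)


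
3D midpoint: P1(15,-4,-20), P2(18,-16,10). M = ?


Mx = (15+18)/2 = 16.5000
My = (-4- 16)/2 = -10.0000
Mz = (-20+10)/2 = -5.0000

M = (16.5000, -10.0000, -5.0000)


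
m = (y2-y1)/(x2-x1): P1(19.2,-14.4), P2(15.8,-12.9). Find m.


dy = -12.9 + 14.4 = 1.5
dx = 15.8 - 19.2 = -3.4
m = 1.5/(-3.4) = -0.4412

m = -0.4412


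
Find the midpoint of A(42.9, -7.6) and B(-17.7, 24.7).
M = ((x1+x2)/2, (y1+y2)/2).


Mx = (42.9 - 17.7)/2 = 25.2/2 = 12.6000
My = (-7.6 + 24.7)/2 = 17.1/2 = 8.5500

(12.6000, 8.5500)


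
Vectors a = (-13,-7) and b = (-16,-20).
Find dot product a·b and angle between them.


a·b = -13*(-16) - 7*(-20) = 208 + 140 = 348
|a| = sqrt(169+49) = 14.7648
|b| = sqrt(256+400) = 25.6125
cos(theta) = 348/(sqrt(218)*sqrt(656)) = 348/sqrt(143008) = 0.920236
theta = arccos(348/sqrt(143008)) = 23.0394 degrees

a·b = 348, theta = 23.0394 deg


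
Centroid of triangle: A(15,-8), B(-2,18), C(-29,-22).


Gx = (15- 2- 29)/3 = -16/3 = -5.3333
Gy = (-8+18- 22)/3 = -12/3 = -4.0000

G = (-5.3333, -4.0000)


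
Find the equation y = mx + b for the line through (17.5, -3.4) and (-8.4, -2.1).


m = (1.3)/(-25.9) = -0.0502
b = y1 - m*x1 = -3.4 - (1.3*17.5)/(-25.9) = -3.4 + 0.8784 = -2.5216

y = -0.0502x - 2.5216


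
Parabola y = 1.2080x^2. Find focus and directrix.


a = 1.2080
1/(4a) = 0.2070
Focus = (0, 0.2070)
Directrix: y = -0.2070

Focus = (0, 0.2070), Directrix: y = -0.2070


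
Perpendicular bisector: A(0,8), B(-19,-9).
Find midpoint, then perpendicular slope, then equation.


Midpoint = (-9.5, -0.5)
Slope of AB = dy/dx = -17/(-19) = 0.8947
Perp slope = -dx/dy = -19/17 = -1.1176
b = My - (perp slope)*Mx = -0.5 + (-19*(-9.5))/(-17) = -0.5 - 10.6176 = -11.1176

y = -1.1176x - 11.1176


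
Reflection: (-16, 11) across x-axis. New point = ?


Reflection rule for x-axis: (x, -y)
(-16, 11) -> (-16, -11)

(-16, -11)


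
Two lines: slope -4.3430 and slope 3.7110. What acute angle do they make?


m1-m2 = -8.054
1+m1*m2 = -15.116873
tan(theta) = |-8.054/(-15.116873)| = 0.532782
theta = arctan(|-8.054/(-15.116873)|) = 28.0479 degrees (acute angle)

28.0479 degrees


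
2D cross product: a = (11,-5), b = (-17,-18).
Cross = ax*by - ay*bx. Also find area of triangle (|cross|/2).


cross = 11*(-18) + 5*(-17) = -198 - 85 = -283
Triangle area = |-283|/2 = 283/2 = 141.5000

cross = -283, triangle area = 141.5000


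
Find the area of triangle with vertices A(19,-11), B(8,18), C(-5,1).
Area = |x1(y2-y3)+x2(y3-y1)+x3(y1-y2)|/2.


19*(18-1) = 323
8*(1+ 11) = 96
-5*(-11-18) = 145
sum = 564
Area = |564|/2 = 282.0000

282.0000 sq units


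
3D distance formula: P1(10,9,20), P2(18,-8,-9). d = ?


dx=8, dy=-17, dz=-29
d = sqrt(64+289+841) = sqrt(1194) = 34.5543

34.5543


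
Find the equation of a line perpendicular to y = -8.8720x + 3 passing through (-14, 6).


Perpendicular slope = -1/m1 = -1/(-8.8720) = 0.1127
b2 = y0 - m2*x0 = 6 - 14/(-8.8720) = 6 + 1.5780 = 7.5780

y = 0.1127x + 7.5780


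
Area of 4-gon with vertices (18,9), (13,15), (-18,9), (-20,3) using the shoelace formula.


sum(xi*y_{i+1}) = 18*15 + 13*9 - 18*3 - 20*9 = 153
sum(yi*x_{i+1}) = 9*13 + 15*(-18) + 9*(-20) + 3*18 = -279
Area = |153 + 279|/2 = 432/2 = 216.0000

216.0000 sq units


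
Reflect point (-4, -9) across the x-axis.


Reflection rule for x-axis: (x, -y)
(-4, -9) -> (-4, 9)

(-4, 9)


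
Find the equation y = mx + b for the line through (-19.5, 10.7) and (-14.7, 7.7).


m = (-3)/(4.8) = -0.6250
b = y1 - m*x1 = 10.7 - (-3*(-19.5))/(4.8) = 10.7 - 12.1875 = -1.4875

y = -0.6250x - 1.4875


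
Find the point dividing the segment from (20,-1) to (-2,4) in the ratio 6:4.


Px = (6*(-2) + 4*20)/10 = 68/10 = 6.8000
Py = (6*4 + 4*(-1))/10 = 20/10 = 2.0000

P = (6.8000, 2.0000)


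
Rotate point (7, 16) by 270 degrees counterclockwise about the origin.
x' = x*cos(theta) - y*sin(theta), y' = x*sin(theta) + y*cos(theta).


cos(270) = 0, sin(270) = -1
x' = 7*0 - 16*(-1) = 16
y' = 7*(-1) + 16*0 = -7

(16, -7)


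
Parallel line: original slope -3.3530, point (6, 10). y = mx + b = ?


Parallel lines have equal slopes.
m2 = -3.3530
b2 = 10 + 3.3530*6 = 30.1180

y = -3.3530x + 30.1180


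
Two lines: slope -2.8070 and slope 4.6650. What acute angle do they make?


m1-m2 = -7.472
1+m1*m2 = -12.094655
tan(theta) = |-7.472/(-12.094655)| = 0.617794
theta = arctan(|-7.472/(-12.094655)|) = 31.7075 degrees (acute angle)

31.7075 degrees


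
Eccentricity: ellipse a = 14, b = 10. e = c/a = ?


c = sqrt(196-100) = sqrt(96) = 9.7980
e = c/a = sqrt(96)/14 = 0.6999

e = 0.6999


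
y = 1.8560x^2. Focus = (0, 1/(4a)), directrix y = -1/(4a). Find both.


a = 1.8560
1/(4a) = 0.1347
Focus = (0, 0.1347)
Directrix: y = -0.1347

Focus = (0, 0.1347), Directrix: y = -0.1347


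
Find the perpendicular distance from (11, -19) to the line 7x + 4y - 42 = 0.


|7*11 + 4*(-19) - 42| = |-41| = 41
sqrt(49 + 16) = sqrt(65) = 8.0623
d = 41/sqrt(65) = 5.0854

5.0854
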